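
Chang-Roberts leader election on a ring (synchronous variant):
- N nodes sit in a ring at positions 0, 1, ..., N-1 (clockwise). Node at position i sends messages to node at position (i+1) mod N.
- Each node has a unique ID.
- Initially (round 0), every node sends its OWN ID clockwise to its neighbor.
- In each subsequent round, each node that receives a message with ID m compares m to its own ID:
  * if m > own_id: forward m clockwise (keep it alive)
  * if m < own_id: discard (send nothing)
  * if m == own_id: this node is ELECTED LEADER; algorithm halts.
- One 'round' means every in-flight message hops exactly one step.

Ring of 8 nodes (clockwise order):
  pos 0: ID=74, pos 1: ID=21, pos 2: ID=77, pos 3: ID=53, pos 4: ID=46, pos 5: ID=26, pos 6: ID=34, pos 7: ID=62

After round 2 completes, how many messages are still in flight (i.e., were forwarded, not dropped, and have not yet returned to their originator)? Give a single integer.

Answer: 3

Derivation:
Round 1: pos1(id21) recv 74: fwd; pos2(id77) recv 21: drop; pos3(id53) recv 77: fwd; pos4(id46) recv 53: fwd; pos5(id26) recv 46: fwd; pos6(id34) recv 26: drop; pos7(id62) recv 34: drop; pos0(id74) recv 62: drop
Round 2: pos2(id77) recv 74: drop; pos4(id46) recv 77: fwd; pos5(id26) recv 53: fwd; pos6(id34) recv 46: fwd
After round 2: 3 messages still in flight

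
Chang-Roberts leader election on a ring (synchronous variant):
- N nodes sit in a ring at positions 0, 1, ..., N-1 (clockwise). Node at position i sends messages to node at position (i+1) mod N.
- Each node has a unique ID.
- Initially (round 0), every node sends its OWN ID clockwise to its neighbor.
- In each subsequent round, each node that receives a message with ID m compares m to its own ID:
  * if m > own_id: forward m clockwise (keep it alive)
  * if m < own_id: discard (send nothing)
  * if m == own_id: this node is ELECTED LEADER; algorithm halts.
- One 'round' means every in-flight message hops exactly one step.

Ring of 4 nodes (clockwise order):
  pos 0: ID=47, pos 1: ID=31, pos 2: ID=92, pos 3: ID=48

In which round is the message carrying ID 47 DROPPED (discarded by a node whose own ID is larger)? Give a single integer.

Round 1: pos1(id31) recv 47: fwd; pos2(id92) recv 31: drop; pos3(id48) recv 92: fwd; pos0(id47) recv 48: fwd
Round 2: pos2(id92) recv 47: drop; pos0(id47) recv 92: fwd; pos1(id31) recv 48: fwd
Round 3: pos1(id31) recv 92: fwd; pos2(id92) recv 48: drop
Round 4: pos2(id92) recv 92: ELECTED
Message ID 47 originates at pos 0; dropped at pos 2 in round 2

Answer: 2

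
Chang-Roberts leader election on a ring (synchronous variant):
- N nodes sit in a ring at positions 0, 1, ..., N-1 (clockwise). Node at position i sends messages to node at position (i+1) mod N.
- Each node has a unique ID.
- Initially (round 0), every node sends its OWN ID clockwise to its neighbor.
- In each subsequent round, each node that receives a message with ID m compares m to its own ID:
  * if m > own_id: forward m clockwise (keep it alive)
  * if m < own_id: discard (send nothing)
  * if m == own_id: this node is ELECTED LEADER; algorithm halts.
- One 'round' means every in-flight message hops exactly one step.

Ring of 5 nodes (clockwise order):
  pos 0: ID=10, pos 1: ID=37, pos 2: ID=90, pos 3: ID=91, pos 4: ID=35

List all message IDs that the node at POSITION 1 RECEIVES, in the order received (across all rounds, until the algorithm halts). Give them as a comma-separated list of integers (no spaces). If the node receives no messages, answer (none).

Round 1: pos1(id37) recv 10: drop; pos2(id90) recv 37: drop; pos3(id91) recv 90: drop; pos4(id35) recv 91: fwd; pos0(id10) recv 35: fwd
Round 2: pos0(id10) recv 91: fwd; pos1(id37) recv 35: drop
Round 3: pos1(id37) recv 91: fwd
Round 4: pos2(id90) recv 91: fwd
Round 5: pos3(id91) recv 91: ELECTED

Answer: 10,35,91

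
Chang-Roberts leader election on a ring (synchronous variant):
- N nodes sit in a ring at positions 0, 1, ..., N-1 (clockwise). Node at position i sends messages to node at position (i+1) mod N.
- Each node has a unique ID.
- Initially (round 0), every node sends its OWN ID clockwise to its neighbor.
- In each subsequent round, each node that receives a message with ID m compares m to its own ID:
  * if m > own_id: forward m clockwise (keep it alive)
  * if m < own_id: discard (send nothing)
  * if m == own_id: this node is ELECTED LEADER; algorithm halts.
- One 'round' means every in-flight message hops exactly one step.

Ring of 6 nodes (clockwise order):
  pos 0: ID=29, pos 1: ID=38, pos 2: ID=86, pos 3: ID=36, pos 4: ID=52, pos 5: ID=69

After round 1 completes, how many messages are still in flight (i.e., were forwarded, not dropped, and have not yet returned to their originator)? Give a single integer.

Round 1: pos1(id38) recv 29: drop; pos2(id86) recv 38: drop; pos3(id36) recv 86: fwd; pos4(id52) recv 36: drop; pos5(id69) recv 52: drop; pos0(id29) recv 69: fwd
After round 1: 2 messages still in flight

Answer: 2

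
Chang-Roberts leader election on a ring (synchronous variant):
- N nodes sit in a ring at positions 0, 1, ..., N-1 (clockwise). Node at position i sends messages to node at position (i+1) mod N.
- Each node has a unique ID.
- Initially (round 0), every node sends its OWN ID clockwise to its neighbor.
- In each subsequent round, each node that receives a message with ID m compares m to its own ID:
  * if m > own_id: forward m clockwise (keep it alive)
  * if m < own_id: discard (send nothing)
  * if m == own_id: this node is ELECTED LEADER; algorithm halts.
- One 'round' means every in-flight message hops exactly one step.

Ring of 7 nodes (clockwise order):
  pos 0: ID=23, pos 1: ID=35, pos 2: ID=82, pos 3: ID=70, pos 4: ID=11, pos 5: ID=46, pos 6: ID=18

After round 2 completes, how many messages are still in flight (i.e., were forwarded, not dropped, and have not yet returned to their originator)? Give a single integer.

Round 1: pos1(id35) recv 23: drop; pos2(id82) recv 35: drop; pos3(id70) recv 82: fwd; pos4(id11) recv 70: fwd; pos5(id46) recv 11: drop; pos6(id18) recv 46: fwd; pos0(id23) recv 18: drop
Round 2: pos4(id11) recv 82: fwd; pos5(id46) recv 70: fwd; pos0(id23) recv 46: fwd
After round 2: 3 messages still in flight

Answer: 3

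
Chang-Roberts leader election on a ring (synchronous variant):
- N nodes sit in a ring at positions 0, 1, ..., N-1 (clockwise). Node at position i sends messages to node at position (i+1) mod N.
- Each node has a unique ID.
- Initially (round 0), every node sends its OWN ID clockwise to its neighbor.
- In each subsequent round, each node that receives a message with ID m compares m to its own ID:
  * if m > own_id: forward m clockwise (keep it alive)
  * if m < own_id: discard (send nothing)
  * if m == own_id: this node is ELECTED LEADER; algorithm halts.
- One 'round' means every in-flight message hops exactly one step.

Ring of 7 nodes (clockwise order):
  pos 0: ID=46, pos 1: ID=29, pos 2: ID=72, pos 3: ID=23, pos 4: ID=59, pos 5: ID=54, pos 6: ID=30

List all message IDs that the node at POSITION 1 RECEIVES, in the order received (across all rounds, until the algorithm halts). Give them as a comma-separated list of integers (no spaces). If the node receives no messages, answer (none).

Answer: 46,54,59,72

Derivation:
Round 1: pos1(id29) recv 46: fwd; pos2(id72) recv 29: drop; pos3(id23) recv 72: fwd; pos4(id59) recv 23: drop; pos5(id54) recv 59: fwd; pos6(id30) recv 54: fwd; pos0(id46) recv 30: drop
Round 2: pos2(id72) recv 46: drop; pos4(id59) recv 72: fwd; pos6(id30) recv 59: fwd; pos0(id46) recv 54: fwd
Round 3: pos5(id54) recv 72: fwd; pos0(id46) recv 59: fwd; pos1(id29) recv 54: fwd
Round 4: pos6(id30) recv 72: fwd; pos1(id29) recv 59: fwd; pos2(id72) recv 54: drop
Round 5: pos0(id46) recv 72: fwd; pos2(id72) recv 59: drop
Round 6: pos1(id29) recv 72: fwd
Round 7: pos2(id72) recv 72: ELECTED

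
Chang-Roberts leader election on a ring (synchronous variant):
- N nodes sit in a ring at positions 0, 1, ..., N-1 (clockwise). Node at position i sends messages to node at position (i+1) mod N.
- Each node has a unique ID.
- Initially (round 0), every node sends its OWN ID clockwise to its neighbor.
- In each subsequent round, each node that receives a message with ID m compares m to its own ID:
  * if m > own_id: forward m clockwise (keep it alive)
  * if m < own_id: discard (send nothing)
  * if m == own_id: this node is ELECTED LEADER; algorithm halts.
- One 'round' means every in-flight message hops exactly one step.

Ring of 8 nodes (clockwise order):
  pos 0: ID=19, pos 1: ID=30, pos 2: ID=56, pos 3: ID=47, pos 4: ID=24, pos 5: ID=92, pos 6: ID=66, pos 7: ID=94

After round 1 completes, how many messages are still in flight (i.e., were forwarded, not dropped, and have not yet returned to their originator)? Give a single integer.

Round 1: pos1(id30) recv 19: drop; pos2(id56) recv 30: drop; pos3(id47) recv 56: fwd; pos4(id24) recv 47: fwd; pos5(id92) recv 24: drop; pos6(id66) recv 92: fwd; pos7(id94) recv 66: drop; pos0(id19) recv 94: fwd
After round 1: 4 messages still in flight

Answer: 4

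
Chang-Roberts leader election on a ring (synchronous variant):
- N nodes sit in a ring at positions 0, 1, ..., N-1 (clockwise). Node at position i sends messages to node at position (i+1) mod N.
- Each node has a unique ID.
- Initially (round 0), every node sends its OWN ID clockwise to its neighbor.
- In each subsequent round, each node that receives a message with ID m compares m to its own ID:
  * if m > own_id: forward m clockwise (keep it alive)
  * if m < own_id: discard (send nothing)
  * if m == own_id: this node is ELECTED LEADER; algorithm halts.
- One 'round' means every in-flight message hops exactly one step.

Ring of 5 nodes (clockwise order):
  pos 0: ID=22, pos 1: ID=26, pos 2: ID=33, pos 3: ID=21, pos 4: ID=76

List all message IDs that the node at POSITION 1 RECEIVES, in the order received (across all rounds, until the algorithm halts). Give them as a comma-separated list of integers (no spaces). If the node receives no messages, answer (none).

Answer: 22,76

Derivation:
Round 1: pos1(id26) recv 22: drop; pos2(id33) recv 26: drop; pos3(id21) recv 33: fwd; pos4(id76) recv 21: drop; pos0(id22) recv 76: fwd
Round 2: pos4(id76) recv 33: drop; pos1(id26) recv 76: fwd
Round 3: pos2(id33) recv 76: fwd
Round 4: pos3(id21) recv 76: fwd
Round 5: pos4(id76) recv 76: ELECTED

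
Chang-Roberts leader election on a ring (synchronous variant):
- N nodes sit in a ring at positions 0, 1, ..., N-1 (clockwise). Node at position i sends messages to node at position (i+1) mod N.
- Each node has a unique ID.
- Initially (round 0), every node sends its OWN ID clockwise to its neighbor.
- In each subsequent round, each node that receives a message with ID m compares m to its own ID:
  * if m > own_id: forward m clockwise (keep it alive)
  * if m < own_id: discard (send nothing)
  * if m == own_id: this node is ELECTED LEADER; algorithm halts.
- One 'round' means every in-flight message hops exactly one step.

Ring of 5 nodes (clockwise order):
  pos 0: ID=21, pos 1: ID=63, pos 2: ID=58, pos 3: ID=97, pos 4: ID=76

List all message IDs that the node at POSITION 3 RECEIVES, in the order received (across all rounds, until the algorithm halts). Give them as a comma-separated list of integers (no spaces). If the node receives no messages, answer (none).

Round 1: pos1(id63) recv 21: drop; pos2(id58) recv 63: fwd; pos3(id97) recv 58: drop; pos4(id76) recv 97: fwd; pos0(id21) recv 76: fwd
Round 2: pos3(id97) recv 63: drop; pos0(id21) recv 97: fwd; pos1(id63) recv 76: fwd
Round 3: pos1(id63) recv 97: fwd; pos2(id58) recv 76: fwd
Round 4: pos2(id58) recv 97: fwd; pos3(id97) recv 76: drop
Round 5: pos3(id97) recv 97: ELECTED

Answer: 58,63,76,97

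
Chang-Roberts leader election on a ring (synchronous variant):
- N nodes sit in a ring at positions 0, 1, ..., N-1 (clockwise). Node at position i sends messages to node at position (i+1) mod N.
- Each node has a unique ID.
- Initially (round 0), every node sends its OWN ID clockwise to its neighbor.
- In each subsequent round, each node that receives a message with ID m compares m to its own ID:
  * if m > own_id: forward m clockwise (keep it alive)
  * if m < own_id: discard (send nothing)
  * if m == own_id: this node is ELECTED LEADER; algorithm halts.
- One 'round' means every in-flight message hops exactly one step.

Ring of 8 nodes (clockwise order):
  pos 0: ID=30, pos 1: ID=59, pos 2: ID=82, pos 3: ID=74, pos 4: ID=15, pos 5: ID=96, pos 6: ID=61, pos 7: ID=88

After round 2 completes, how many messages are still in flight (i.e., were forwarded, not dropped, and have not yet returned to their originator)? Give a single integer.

Answer: 3

Derivation:
Round 1: pos1(id59) recv 30: drop; pos2(id82) recv 59: drop; pos3(id74) recv 82: fwd; pos4(id15) recv 74: fwd; pos5(id96) recv 15: drop; pos6(id61) recv 96: fwd; pos7(id88) recv 61: drop; pos0(id30) recv 88: fwd
Round 2: pos4(id15) recv 82: fwd; pos5(id96) recv 74: drop; pos7(id88) recv 96: fwd; pos1(id59) recv 88: fwd
After round 2: 3 messages still in flight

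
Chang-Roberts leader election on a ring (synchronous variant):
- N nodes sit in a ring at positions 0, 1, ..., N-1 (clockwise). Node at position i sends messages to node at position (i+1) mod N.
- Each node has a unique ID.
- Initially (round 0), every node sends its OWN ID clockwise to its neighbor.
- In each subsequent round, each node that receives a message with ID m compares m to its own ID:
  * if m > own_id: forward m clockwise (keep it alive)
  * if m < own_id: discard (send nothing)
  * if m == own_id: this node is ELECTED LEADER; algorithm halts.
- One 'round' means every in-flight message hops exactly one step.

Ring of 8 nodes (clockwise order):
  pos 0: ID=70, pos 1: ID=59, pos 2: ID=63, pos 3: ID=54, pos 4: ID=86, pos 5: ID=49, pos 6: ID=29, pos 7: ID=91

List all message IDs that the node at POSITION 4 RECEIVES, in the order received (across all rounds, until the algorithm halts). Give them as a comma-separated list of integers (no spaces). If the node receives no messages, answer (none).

Answer: 54,63,70,91

Derivation:
Round 1: pos1(id59) recv 70: fwd; pos2(id63) recv 59: drop; pos3(id54) recv 63: fwd; pos4(id86) recv 54: drop; pos5(id49) recv 86: fwd; pos6(id29) recv 49: fwd; pos7(id91) recv 29: drop; pos0(id70) recv 91: fwd
Round 2: pos2(id63) recv 70: fwd; pos4(id86) recv 63: drop; pos6(id29) recv 86: fwd; pos7(id91) recv 49: drop; pos1(id59) recv 91: fwd
Round 3: pos3(id54) recv 70: fwd; pos7(id91) recv 86: drop; pos2(id63) recv 91: fwd
Round 4: pos4(id86) recv 70: drop; pos3(id54) recv 91: fwd
Round 5: pos4(id86) recv 91: fwd
Round 6: pos5(id49) recv 91: fwd
Round 7: pos6(id29) recv 91: fwd
Round 8: pos7(id91) recv 91: ELECTED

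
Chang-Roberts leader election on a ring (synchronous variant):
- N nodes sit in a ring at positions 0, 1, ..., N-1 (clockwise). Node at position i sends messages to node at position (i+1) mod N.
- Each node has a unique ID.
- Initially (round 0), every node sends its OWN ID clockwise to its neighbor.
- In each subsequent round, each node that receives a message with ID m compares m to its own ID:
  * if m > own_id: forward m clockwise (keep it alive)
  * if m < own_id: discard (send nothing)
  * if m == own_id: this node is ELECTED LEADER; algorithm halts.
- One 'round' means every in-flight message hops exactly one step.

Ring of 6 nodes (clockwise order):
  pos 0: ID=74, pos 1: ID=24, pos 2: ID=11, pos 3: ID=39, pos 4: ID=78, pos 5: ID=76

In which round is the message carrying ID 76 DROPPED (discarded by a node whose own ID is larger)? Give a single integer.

Round 1: pos1(id24) recv 74: fwd; pos2(id11) recv 24: fwd; pos3(id39) recv 11: drop; pos4(id78) recv 39: drop; pos5(id76) recv 78: fwd; pos0(id74) recv 76: fwd
Round 2: pos2(id11) recv 74: fwd; pos3(id39) recv 24: drop; pos0(id74) recv 78: fwd; pos1(id24) recv 76: fwd
Round 3: pos3(id39) recv 74: fwd; pos1(id24) recv 78: fwd; pos2(id11) recv 76: fwd
Round 4: pos4(id78) recv 74: drop; pos2(id11) recv 78: fwd; pos3(id39) recv 76: fwd
Round 5: pos3(id39) recv 78: fwd; pos4(id78) recv 76: drop
Round 6: pos4(id78) recv 78: ELECTED
Message ID 76 originates at pos 5; dropped at pos 4 in round 5

Answer: 5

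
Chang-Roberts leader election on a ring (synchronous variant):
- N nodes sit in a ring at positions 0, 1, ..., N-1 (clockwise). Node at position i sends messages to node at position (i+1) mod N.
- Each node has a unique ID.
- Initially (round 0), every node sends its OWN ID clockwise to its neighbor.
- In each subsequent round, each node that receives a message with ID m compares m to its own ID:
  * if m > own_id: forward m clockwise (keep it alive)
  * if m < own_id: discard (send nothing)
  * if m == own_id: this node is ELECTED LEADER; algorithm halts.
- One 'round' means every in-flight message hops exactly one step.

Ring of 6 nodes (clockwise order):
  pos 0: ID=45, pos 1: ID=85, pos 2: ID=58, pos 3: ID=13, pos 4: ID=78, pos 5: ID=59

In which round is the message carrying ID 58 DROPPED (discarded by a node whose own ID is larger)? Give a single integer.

Round 1: pos1(id85) recv 45: drop; pos2(id58) recv 85: fwd; pos3(id13) recv 58: fwd; pos4(id78) recv 13: drop; pos5(id59) recv 78: fwd; pos0(id45) recv 59: fwd
Round 2: pos3(id13) recv 85: fwd; pos4(id78) recv 58: drop; pos0(id45) recv 78: fwd; pos1(id85) recv 59: drop
Round 3: pos4(id78) recv 85: fwd; pos1(id85) recv 78: drop
Round 4: pos5(id59) recv 85: fwd
Round 5: pos0(id45) recv 85: fwd
Round 6: pos1(id85) recv 85: ELECTED
Message ID 58 originates at pos 2; dropped at pos 4 in round 2

Answer: 2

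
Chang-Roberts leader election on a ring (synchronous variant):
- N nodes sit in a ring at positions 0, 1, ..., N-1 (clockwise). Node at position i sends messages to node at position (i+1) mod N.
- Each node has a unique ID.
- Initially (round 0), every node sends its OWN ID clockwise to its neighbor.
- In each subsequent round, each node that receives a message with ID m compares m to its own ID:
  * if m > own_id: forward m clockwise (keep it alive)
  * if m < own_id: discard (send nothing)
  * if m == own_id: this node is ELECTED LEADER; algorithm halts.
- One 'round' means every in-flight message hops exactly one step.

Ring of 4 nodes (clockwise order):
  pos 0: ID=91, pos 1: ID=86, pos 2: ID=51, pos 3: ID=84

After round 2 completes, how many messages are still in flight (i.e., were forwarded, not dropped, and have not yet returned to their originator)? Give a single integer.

Round 1: pos1(id86) recv 91: fwd; pos2(id51) recv 86: fwd; pos3(id84) recv 51: drop; pos0(id91) recv 84: drop
Round 2: pos2(id51) recv 91: fwd; pos3(id84) recv 86: fwd
After round 2: 2 messages still in flight

Answer: 2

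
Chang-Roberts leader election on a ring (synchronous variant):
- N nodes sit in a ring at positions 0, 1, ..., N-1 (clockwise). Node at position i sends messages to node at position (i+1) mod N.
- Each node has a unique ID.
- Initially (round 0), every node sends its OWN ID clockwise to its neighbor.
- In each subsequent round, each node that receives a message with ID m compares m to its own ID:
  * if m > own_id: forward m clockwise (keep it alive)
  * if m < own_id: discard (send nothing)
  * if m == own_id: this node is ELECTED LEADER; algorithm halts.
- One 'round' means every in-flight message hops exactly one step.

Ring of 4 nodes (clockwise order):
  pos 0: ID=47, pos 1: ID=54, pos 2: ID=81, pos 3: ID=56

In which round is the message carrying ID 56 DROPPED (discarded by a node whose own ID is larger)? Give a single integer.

Answer: 3

Derivation:
Round 1: pos1(id54) recv 47: drop; pos2(id81) recv 54: drop; pos3(id56) recv 81: fwd; pos0(id47) recv 56: fwd
Round 2: pos0(id47) recv 81: fwd; pos1(id54) recv 56: fwd
Round 3: pos1(id54) recv 81: fwd; pos2(id81) recv 56: drop
Round 4: pos2(id81) recv 81: ELECTED
Message ID 56 originates at pos 3; dropped at pos 2 in round 3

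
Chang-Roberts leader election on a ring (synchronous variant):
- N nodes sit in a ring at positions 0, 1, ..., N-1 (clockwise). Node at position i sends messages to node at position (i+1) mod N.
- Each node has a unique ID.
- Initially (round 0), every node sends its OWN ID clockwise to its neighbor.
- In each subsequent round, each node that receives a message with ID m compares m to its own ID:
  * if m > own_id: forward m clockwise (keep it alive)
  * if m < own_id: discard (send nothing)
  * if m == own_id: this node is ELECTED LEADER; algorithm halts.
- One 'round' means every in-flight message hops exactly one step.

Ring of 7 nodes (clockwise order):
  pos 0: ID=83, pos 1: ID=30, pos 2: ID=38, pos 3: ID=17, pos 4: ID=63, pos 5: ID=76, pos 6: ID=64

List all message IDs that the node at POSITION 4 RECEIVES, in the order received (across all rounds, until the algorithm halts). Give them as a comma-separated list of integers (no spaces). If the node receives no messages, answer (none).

Round 1: pos1(id30) recv 83: fwd; pos2(id38) recv 30: drop; pos3(id17) recv 38: fwd; pos4(id63) recv 17: drop; pos5(id76) recv 63: drop; pos6(id64) recv 76: fwd; pos0(id83) recv 64: drop
Round 2: pos2(id38) recv 83: fwd; pos4(id63) recv 38: drop; pos0(id83) recv 76: drop
Round 3: pos3(id17) recv 83: fwd
Round 4: pos4(id63) recv 83: fwd
Round 5: pos5(id76) recv 83: fwd
Round 6: pos6(id64) recv 83: fwd
Round 7: pos0(id83) recv 83: ELECTED

Answer: 17,38,83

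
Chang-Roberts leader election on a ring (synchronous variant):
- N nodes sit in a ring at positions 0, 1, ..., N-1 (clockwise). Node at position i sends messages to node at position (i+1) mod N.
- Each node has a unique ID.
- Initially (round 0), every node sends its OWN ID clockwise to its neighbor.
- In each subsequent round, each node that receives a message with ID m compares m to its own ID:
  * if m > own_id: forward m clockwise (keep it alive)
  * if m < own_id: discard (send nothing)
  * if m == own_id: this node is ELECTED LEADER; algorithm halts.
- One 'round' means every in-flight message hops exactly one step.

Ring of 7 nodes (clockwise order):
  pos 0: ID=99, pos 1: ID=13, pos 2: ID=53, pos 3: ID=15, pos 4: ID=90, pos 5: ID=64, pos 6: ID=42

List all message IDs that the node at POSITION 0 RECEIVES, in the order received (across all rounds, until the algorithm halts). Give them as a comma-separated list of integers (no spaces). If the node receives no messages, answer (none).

Round 1: pos1(id13) recv 99: fwd; pos2(id53) recv 13: drop; pos3(id15) recv 53: fwd; pos4(id90) recv 15: drop; pos5(id64) recv 90: fwd; pos6(id42) recv 64: fwd; pos0(id99) recv 42: drop
Round 2: pos2(id53) recv 99: fwd; pos4(id90) recv 53: drop; pos6(id42) recv 90: fwd; pos0(id99) recv 64: drop
Round 3: pos3(id15) recv 99: fwd; pos0(id99) recv 90: drop
Round 4: pos4(id90) recv 99: fwd
Round 5: pos5(id64) recv 99: fwd
Round 6: pos6(id42) recv 99: fwd
Round 7: pos0(id99) recv 99: ELECTED

Answer: 42,64,90,99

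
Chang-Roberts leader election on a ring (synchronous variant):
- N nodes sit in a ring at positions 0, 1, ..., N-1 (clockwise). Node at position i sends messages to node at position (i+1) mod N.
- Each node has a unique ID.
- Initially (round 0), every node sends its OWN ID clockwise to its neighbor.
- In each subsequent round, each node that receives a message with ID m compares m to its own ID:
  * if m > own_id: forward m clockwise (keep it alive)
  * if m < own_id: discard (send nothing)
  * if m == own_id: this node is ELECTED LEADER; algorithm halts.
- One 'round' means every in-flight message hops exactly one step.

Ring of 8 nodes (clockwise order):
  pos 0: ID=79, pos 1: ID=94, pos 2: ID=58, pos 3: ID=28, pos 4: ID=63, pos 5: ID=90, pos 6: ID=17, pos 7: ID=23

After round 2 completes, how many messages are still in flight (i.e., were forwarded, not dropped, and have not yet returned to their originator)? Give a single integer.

Round 1: pos1(id94) recv 79: drop; pos2(id58) recv 94: fwd; pos3(id28) recv 58: fwd; pos4(id63) recv 28: drop; pos5(id90) recv 63: drop; pos6(id17) recv 90: fwd; pos7(id23) recv 17: drop; pos0(id79) recv 23: drop
Round 2: pos3(id28) recv 94: fwd; pos4(id63) recv 58: drop; pos7(id23) recv 90: fwd
After round 2: 2 messages still in flight

Answer: 2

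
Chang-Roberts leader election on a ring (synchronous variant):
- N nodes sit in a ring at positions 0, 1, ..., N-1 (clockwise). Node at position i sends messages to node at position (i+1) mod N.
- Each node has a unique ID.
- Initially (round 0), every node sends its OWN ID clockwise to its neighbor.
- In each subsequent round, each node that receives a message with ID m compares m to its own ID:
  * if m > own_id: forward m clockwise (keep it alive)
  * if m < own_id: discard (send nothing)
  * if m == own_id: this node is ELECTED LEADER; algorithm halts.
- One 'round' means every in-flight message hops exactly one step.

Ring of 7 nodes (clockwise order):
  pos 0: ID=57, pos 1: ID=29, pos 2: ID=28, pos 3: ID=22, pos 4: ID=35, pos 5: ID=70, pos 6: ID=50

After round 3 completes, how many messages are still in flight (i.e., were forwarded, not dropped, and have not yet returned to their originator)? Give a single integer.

Round 1: pos1(id29) recv 57: fwd; pos2(id28) recv 29: fwd; pos3(id22) recv 28: fwd; pos4(id35) recv 22: drop; pos5(id70) recv 35: drop; pos6(id50) recv 70: fwd; pos0(id57) recv 50: drop
Round 2: pos2(id28) recv 57: fwd; pos3(id22) recv 29: fwd; pos4(id35) recv 28: drop; pos0(id57) recv 70: fwd
Round 3: pos3(id22) recv 57: fwd; pos4(id35) recv 29: drop; pos1(id29) recv 70: fwd
After round 3: 2 messages still in flight

Answer: 2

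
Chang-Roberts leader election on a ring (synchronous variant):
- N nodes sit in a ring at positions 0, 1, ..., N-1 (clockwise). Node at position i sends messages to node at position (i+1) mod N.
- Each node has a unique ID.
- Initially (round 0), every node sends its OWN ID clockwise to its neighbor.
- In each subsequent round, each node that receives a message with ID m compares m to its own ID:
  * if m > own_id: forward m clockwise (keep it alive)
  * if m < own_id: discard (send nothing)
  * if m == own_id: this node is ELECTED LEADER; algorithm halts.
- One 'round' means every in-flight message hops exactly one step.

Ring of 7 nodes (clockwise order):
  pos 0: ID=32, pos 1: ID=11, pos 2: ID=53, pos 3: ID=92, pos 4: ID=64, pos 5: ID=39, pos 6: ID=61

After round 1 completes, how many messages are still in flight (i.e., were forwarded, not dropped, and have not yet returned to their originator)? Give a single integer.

Answer: 4

Derivation:
Round 1: pos1(id11) recv 32: fwd; pos2(id53) recv 11: drop; pos3(id92) recv 53: drop; pos4(id64) recv 92: fwd; pos5(id39) recv 64: fwd; pos6(id61) recv 39: drop; pos0(id32) recv 61: fwd
After round 1: 4 messages still in flight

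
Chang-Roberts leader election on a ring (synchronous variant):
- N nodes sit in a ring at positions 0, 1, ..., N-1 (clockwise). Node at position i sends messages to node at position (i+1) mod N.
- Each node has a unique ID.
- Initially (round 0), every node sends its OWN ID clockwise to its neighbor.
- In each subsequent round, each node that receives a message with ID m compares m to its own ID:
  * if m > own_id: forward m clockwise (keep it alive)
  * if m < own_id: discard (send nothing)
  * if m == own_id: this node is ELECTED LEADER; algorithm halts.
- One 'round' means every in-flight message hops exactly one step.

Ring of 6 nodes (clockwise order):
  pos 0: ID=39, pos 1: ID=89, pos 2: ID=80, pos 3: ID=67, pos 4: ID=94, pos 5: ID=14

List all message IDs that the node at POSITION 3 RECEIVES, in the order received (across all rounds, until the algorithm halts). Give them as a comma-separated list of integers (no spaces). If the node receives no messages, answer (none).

Round 1: pos1(id89) recv 39: drop; pos2(id80) recv 89: fwd; pos3(id67) recv 80: fwd; pos4(id94) recv 67: drop; pos5(id14) recv 94: fwd; pos0(id39) recv 14: drop
Round 2: pos3(id67) recv 89: fwd; pos4(id94) recv 80: drop; pos0(id39) recv 94: fwd
Round 3: pos4(id94) recv 89: drop; pos1(id89) recv 94: fwd
Round 4: pos2(id80) recv 94: fwd
Round 5: pos3(id67) recv 94: fwd
Round 6: pos4(id94) recv 94: ELECTED

Answer: 80,89,94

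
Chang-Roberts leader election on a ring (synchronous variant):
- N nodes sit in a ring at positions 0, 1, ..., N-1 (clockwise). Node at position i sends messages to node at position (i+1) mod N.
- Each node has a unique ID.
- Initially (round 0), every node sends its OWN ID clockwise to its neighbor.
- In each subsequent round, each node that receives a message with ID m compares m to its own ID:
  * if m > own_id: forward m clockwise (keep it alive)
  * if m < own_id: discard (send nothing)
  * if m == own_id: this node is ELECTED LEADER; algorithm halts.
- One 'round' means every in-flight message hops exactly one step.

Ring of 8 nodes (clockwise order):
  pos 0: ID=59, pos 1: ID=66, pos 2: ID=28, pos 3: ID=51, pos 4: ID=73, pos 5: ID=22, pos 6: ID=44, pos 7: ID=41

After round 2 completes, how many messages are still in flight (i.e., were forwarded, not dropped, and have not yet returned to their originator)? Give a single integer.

Answer: 2

Derivation:
Round 1: pos1(id66) recv 59: drop; pos2(id28) recv 66: fwd; pos3(id51) recv 28: drop; pos4(id73) recv 51: drop; pos5(id22) recv 73: fwd; pos6(id44) recv 22: drop; pos7(id41) recv 44: fwd; pos0(id59) recv 41: drop
Round 2: pos3(id51) recv 66: fwd; pos6(id44) recv 73: fwd; pos0(id59) recv 44: drop
After round 2: 2 messages still in flight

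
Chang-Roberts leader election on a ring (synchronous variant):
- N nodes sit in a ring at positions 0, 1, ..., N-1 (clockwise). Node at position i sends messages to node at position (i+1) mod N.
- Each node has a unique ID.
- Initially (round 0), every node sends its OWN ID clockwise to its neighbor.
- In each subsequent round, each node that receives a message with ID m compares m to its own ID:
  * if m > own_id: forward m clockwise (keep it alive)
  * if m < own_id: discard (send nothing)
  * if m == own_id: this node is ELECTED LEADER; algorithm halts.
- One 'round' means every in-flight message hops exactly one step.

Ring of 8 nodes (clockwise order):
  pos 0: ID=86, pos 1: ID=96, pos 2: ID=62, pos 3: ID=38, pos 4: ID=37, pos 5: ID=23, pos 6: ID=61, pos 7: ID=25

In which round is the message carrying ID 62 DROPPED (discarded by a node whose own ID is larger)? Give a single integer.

Round 1: pos1(id96) recv 86: drop; pos2(id62) recv 96: fwd; pos3(id38) recv 62: fwd; pos4(id37) recv 38: fwd; pos5(id23) recv 37: fwd; pos6(id61) recv 23: drop; pos7(id25) recv 61: fwd; pos0(id86) recv 25: drop
Round 2: pos3(id38) recv 96: fwd; pos4(id37) recv 62: fwd; pos5(id23) recv 38: fwd; pos6(id61) recv 37: drop; pos0(id86) recv 61: drop
Round 3: pos4(id37) recv 96: fwd; pos5(id23) recv 62: fwd; pos6(id61) recv 38: drop
Round 4: pos5(id23) recv 96: fwd; pos6(id61) recv 62: fwd
Round 5: pos6(id61) recv 96: fwd; pos7(id25) recv 62: fwd
Round 6: pos7(id25) recv 96: fwd; pos0(id86) recv 62: drop
Round 7: pos0(id86) recv 96: fwd
Round 8: pos1(id96) recv 96: ELECTED
Message ID 62 originates at pos 2; dropped at pos 0 in round 6

Answer: 6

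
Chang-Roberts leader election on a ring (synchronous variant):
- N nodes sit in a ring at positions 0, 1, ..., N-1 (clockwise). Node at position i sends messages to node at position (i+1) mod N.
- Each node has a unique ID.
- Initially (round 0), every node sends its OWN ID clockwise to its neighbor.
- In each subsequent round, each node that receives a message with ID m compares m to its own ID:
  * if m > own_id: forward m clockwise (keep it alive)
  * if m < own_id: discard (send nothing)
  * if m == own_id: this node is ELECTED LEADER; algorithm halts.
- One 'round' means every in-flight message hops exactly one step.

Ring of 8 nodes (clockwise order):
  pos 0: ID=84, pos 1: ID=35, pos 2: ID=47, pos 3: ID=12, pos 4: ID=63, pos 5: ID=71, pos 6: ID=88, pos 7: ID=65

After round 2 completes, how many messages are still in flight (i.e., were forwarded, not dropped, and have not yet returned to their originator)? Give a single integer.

Round 1: pos1(id35) recv 84: fwd; pos2(id47) recv 35: drop; pos3(id12) recv 47: fwd; pos4(id63) recv 12: drop; pos5(id71) recv 63: drop; pos6(id88) recv 71: drop; pos7(id65) recv 88: fwd; pos0(id84) recv 65: drop
Round 2: pos2(id47) recv 84: fwd; pos4(id63) recv 47: drop; pos0(id84) recv 88: fwd
After round 2: 2 messages still in flight

Answer: 2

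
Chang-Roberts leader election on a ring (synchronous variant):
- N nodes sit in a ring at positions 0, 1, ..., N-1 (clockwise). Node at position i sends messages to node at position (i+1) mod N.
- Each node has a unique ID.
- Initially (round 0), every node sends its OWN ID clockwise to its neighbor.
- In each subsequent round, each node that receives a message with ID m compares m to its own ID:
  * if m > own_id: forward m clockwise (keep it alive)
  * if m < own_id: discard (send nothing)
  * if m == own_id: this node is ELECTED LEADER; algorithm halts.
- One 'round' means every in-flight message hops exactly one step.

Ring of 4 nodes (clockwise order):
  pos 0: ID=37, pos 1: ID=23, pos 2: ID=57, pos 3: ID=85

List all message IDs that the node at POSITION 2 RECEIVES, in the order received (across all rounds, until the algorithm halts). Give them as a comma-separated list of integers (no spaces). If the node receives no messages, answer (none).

Round 1: pos1(id23) recv 37: fwd; pos2(id57) recv 23: drop; pos3(id85) recv 57: drop; pos0(id37) recv 85: fwd
Round 2: pos2(id57) recv 37: drop; pos1(id23) recv 85: fwd
Round 3: pos2(id57) recv 85: fwd
Round 4: pos3(id85) recv 85: ELECTED

Answer: 23,37,85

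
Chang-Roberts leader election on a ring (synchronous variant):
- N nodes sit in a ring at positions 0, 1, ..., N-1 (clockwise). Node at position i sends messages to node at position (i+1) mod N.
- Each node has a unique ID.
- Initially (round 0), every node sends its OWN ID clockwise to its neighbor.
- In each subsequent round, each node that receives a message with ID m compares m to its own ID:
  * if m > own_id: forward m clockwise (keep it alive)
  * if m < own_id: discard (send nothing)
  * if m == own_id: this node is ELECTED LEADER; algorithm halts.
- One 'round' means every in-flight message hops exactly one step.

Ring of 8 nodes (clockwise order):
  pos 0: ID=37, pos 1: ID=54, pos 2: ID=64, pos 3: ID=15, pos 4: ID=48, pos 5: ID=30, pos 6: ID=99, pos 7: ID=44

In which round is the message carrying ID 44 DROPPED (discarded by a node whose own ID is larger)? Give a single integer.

Answer: 2

Derivation:
Round 1: pos1(id54) recv 37: drop; pos2(id64) recv 54: drop; pos3(id15) recv 64: fwd; pos4(id48) recv 15: drop; pos5(id30) recv 48: fwd; pos6(id99) recv 30: drop; pos7(id44) recv 99: fwd; pos0(id37) recv 44: fwd
Round 2: pos4(id48) recv 64: fwd; pos6(id99) recv 48: drop; pos0(id37) recv 99: fwd; pos1(id54) recv 44: drop
Round 3: pos5(id30) recv 64: fwd; pos1(id54) recv 99: fwd
Round 4: pos6(id99) recv 64: drop; pos2(id64) recv 99: fwd
Round 5: pos3(id15) recv 99: fwd
Round 6: pos4(id48) recv 99: fwd
Round 7: pos5(id30) recv 99: fwd
Round 8: pos6(id99) recv 99: ELECTED
Message ID 44 originates at pos 7; dropped at pos 1 in round 2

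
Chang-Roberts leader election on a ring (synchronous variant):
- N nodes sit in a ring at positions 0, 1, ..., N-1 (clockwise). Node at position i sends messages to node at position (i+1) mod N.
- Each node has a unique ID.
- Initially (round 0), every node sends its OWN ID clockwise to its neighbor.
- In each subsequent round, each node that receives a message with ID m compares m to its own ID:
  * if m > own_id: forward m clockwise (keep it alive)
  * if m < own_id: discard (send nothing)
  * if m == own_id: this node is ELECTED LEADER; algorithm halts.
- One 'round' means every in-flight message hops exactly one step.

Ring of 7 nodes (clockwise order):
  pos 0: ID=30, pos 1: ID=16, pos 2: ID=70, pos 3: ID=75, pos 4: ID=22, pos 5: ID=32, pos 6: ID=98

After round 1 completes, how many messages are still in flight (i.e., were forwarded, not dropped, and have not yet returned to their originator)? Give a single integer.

Round 1: pos1(id16) recv 30: fwd; pos2(id70) recv 16: drop; pos3(id75) recv 70: drop; pos4(id22) recv 75: fwd; pos5(id32) recv 22: drop; pos6(id98) recv 32: drop; pos0(id30) recv 98: fwd
After round 1: 3 messages still in flight

Answer: 3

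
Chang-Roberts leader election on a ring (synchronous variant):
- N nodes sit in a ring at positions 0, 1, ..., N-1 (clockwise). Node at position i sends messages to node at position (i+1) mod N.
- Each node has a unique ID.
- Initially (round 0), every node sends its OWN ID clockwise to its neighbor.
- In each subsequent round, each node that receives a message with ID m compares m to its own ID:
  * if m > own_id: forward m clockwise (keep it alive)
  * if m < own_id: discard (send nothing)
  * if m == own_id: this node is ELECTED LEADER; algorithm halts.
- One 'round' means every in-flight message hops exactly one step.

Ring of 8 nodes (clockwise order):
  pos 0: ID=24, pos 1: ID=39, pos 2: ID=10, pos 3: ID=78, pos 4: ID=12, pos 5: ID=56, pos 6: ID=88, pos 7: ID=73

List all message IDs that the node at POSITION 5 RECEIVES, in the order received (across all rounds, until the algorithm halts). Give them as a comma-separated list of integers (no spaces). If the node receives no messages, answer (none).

Answer: 12,78,88

Derivation:
Round 1: pos1(id39) recv 24: drop; pos2(id10) recv 39: fwd; pos3(id78) recv 10: drop; pos4(id12) recv 78: fwd; pos5(id56) recv 12: drop; pos6(id88) recv 56: drop; pos7(id73) recv 88: fwd; pos0(id24) recv 73: fwd
Round 2: pos3(id78) recv 39: drop; pos5(id56) recv 78: fwd; pos0(id24) recv 88: fwd; pos1(id39) recv 73: fwd
Round 3: pos6(id88) recv 78: drop; pos1(id39) recv 88: fwd; pos2(id10) recv 73: fwd
Round 4: pos2(id10) recv 88: fwd; pos3(id78) recv 73: drop
Round 5: pos3(id78) recv 88: fwd
Round 6: pos4(id12) recv 88: fwd
Round 7: pos5(id56) recv 88: fwd
Round 8: pos6(id88) recv 88: ELECTED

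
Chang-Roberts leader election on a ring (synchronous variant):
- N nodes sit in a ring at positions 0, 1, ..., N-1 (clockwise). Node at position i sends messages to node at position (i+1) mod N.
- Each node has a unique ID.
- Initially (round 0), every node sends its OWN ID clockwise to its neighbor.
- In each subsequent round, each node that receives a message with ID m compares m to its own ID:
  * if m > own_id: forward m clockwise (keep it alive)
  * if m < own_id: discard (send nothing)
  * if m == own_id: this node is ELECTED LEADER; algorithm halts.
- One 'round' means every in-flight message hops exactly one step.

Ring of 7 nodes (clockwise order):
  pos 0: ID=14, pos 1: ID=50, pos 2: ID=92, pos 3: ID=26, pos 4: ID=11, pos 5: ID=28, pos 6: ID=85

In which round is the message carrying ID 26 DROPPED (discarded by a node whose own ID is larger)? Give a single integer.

Answer: 2

Derivation:
Round 1: pos1(id50) recv 14: drop; pos2(id92) recv 50: drop; pos3(id26) recv 92: fwd; pos4(id11) recv 26: fwd; pos5(id28) recv 11: drop; pos6(id85) recv 28: drop; pos0(id14) recv 85: fwd
Round 2: pos4(id11) recv 92: fwd; pos5(id28) recv 26: drop; pos1(id50) recv 85: fwd
Round 3: pos5(id28) recv 92: fwd; pos2(id92) recv 85: drop
Round 4: pos6(id85) recv 92: fwd
Round 5: pos0(id14) recv 92: fwd
Round 6: pos1(id50) recv 92: fwd
Round 7: pos2(id92) recv 92: ELECTED
Message ID 26 originates at pos 3; dropped at pos 5 in round 2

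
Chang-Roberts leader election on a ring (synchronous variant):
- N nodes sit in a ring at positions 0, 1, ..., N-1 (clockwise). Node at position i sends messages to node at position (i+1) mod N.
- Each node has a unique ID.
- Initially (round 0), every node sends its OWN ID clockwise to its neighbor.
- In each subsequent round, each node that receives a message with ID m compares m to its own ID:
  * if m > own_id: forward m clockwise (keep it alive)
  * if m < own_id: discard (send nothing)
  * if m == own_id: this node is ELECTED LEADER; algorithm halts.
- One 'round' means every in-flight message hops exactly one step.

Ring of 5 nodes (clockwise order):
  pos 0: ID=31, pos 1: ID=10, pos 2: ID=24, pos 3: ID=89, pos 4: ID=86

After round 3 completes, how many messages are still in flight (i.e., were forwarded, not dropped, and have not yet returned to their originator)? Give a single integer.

Answer: 2

Derivation:
Round 1: pos1(id10) recv 31: fwd; pos2(id24) recv 10: drop; pos3(id89) recv 24: drop; pos4(id86) recv 89: fwd; pos0(id31) recv 86: fwd
Round 2: pos2(id24) recv 31: fwd; pos0(id31) recv 89: fwd; pos1(id10) recv 86: fwd
Round 3: pos3(id89) recv 31: drop; pos1(id10) recv 89: fwd; pos2(id24) recv 86: fwd
After round 3: 2 messages still in flight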